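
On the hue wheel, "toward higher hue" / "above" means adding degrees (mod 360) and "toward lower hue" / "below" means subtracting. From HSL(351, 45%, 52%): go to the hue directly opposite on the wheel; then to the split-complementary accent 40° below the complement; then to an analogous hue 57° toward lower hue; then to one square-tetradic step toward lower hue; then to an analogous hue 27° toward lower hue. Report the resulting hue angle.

complement +180°: 351 + 180 = 531 → 531 − 360 = 171°
split-comp 40° ↓ +140°: 171 + 140 = 311°
analog 57° ↓ −57°: 311 − 57 = 254°
square ↓ −90°: 254 − 90 = 164°
analog 27° ↓ −27°: 164 − 27 = 137°

137°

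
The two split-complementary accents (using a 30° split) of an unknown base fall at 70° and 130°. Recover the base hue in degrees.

The accents sit 30° either side of the complement, so the complement is their short-arc midpoint on the wheel.
Short-arc midpoint of 70° and 130°: 100°.
Base is 180° from the complement: 100 − 180 = -80 → -80 + 360 = 280°

280°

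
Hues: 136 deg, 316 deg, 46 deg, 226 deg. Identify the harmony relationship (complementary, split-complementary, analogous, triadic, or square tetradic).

square tetradic

Sort the hues: 46°, 136°, 226°, 316°.
Successive gaps around the wheel: 90°, 90°, 90°, 90°.
Four hues every 90° form a square tetradic scheme.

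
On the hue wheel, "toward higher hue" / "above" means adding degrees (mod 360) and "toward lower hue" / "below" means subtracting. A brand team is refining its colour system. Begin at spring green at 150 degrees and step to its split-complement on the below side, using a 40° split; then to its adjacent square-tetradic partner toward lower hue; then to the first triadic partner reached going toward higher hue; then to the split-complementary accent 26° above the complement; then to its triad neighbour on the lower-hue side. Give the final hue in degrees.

+140° (split-comp 40° ↓): 150 + 140 = 290°
−90° (square ↓): 290 − 90 = 200°
+120° (triadic ↑): 200 + 120 = 320°
+206° (split-comp 26° ↑): 320 + 206 = 526 → 526 − 360 = 166°
−120° (triadic ↓): 166 − 120 = 46°

46°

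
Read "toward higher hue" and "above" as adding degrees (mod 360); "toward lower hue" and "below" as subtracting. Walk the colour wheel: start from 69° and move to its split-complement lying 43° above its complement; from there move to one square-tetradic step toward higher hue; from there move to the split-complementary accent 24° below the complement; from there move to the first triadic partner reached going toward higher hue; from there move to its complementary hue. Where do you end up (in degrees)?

+223° (split-comp 43° ↑): 69 + 223 = 292°
+90° (square ↑): 292 + 90 = 382 → 382 − 360 = 22°
+156° (split-comp 24° ↓): 22 + 156 = 178°
+120° (triadic ↑): 178 + 120 = 298°
+180° (complement): 298 + 180 = 478 → 478 − 360 = 118°

118°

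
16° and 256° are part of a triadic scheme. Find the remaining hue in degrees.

A triad places three hues 120° apart.
The full set through 16° is {16°, 136°, 256°}.
Given {16°, 256°}, the missing hue is 136°.

136°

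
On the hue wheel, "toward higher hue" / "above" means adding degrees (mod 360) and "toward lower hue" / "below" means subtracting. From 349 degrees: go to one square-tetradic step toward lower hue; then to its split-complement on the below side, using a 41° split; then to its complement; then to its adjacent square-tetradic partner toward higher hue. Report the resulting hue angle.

349 − 90 = 259°   (square ↓)
259 + 139 = 398 → 398 − 360 = 38°   (split-comp 41° ↓)
38 + 180 = 218°   (complement)
218 + 90 = 308°   (square ↑)

308°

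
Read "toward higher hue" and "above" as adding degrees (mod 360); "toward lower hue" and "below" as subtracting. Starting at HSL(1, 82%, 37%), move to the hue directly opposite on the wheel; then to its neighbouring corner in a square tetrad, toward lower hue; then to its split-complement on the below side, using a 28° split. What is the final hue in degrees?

243°

1 + 180 = 181°   (complement)
181 − 90 = 91°   (square ↓)
91 + 152 = 243°   (split-comp 28° ↓)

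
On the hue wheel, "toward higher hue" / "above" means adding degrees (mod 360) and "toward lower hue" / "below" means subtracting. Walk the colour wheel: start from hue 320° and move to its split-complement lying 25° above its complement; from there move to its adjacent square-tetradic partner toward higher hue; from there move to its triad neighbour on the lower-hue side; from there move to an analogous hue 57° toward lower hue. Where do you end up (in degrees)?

+205° (split-comp 25° ↑): 320 + 205 = 525 → 525 − 360 = 165°
+90° (square ↑): 165 + 90 = 255°
−120° (triadic ↓): 255 − 120 = 135°
−57° (analog 57° ↓): 135 − 57 = 78°

78°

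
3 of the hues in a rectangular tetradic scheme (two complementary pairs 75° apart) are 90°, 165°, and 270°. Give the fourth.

345°

A rectangular tetradic uses two complementary pairs 75° apart: offsets 0°, 75°, 180°, 255°.
Among {90°, 165°, 270°}, 90° and 270° are a 180° pair.
The remaining hue 165° needs its own complement: 165 + 180 = 345°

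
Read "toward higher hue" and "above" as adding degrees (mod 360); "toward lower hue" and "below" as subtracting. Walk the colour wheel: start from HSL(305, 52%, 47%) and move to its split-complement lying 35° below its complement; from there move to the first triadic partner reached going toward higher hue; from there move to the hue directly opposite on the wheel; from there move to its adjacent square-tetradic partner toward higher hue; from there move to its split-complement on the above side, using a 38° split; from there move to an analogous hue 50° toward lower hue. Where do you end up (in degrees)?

288°

+145° (split-comp 35° ↓): 305 + 145 = 450 → 450 − 360 = 90°
+120° (triadic ↑): 90 + 120 = 210°
+180° (complement): 210 + 180 = 390 → 390 − 360 = 30°
+90° (square ↑): 30 + 90 = 120°
+218° (split-comp 38° ↑): 120 + 218 = 338°
−50° (analog 50° ↓): 338 − 50 = 288°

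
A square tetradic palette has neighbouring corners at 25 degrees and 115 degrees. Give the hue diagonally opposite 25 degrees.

205°

A square tetradic scheme places four hues 90° apart; opposite corners are 180° apart.
25 + 180 = 205°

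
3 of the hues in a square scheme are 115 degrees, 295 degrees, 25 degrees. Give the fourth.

A square tetradic scheme places four hues every 90°.
The full set through 25° is {25°, 115°, 205°, 295°}.
Given {25°, 115°, 295°}, the missing hue is 205°.

205°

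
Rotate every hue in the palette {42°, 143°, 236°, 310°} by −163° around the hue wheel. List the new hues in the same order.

42 − 163 = -121 → -121 + 360 = 239°
143 − 163 = -20 → -20 + 360 = 340°
236 − 163 = 73°
310 − 163 = 147°

239°, 340°, 73°, 147°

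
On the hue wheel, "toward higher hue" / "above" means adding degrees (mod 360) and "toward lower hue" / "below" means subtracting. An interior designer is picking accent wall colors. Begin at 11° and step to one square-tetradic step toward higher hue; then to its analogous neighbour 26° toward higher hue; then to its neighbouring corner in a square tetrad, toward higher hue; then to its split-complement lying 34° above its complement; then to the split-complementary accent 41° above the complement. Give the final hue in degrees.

292°

square ↑ +90°: 11 + 90 = 101°
analog 26° ↑ +26°: 101 + 26 = 127°
square ↑ +90°: 127 + 90 = 217°
split-comp 34° ↑ +214°: 217 + 214 = 431 → 431 − 360 = 71°
split-comp 41° ↑ +221°: 71 + 221 = 292°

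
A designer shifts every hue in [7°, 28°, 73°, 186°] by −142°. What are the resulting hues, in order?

7 − 142 = -135 → -135 + 360 = 225°
28 − 142 = -114 → -114 + 360 = 246°
73 − 142 = -69 → -69 + 360 = 291°
186 − 142 = 44°

225°, 246°, 291°, 44°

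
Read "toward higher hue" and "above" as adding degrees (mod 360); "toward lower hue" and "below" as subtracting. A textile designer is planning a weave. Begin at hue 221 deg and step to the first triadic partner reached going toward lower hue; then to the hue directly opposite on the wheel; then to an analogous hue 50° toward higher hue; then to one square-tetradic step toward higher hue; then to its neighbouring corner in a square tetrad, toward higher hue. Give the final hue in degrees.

151°

221 − 120 = 101°   (triadic ↓)
101 + 180 = 281°   (complement)
281 + 50 = 331°   (analog 50° ↑)
331 + 90 = 421 → 421 − 360 = 61°   (square ↑)
61 + 90 = 151°   (square ↑)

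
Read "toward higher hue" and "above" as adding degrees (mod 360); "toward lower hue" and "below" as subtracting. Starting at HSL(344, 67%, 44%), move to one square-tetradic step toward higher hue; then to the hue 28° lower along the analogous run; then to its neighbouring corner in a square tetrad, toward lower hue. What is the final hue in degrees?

316°

+90° (square ↑): 344 + 90 = 434 → 434 − 360 = 74°
−28° (analog 28° ↓): 74 − 28 = 46°
−90° (square ↓): 46 − 90 = -44 → -44 + 360 = 316°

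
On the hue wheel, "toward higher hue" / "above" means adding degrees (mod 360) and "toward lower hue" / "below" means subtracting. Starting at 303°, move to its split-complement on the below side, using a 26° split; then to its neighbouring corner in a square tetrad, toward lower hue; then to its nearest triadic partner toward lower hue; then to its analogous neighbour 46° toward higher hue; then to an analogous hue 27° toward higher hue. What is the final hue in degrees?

320°

split-comp 26° ↓ +154°: 303 + 154 = 457 → 457 − 360 = 97°
square ↓ −90°: 97 − 90 = 7°
triadic ↓ −120°: 7 − 120 = -113 → -113 + 360 = 247°
analog 46° ↑ +46°: 247 + 46 = 293°
analog 27° ↑ +27°: 293 + 27 = 320°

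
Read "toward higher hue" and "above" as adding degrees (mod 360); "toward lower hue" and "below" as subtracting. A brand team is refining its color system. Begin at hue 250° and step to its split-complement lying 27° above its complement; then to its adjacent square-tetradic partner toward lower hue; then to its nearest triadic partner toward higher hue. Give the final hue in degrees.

split-comp 27° ↑ +207°: 250 + 207 = 457 → 457 − 360 = 97°
square ↓ −90°: 97 − 90 = 7°
triadic ↑ +120°: 7 + 120 = 127°

127°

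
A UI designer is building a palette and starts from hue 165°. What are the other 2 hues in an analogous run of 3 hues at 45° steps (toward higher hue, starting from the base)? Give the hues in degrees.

210° and 255°

Analogous hues sit every 45° along the wheel.
165 + 45 = 210°
165 + 90 = 255°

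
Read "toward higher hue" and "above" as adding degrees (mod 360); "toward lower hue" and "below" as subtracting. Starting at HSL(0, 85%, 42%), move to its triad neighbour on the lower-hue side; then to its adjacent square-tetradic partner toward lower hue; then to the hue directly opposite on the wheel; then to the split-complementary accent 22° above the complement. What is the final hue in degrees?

172°

−120° (triadic ↓): 0 − 120 = -120 → -120 + 360 = 240°
−90° (square ↓): 240 − 90 = 150°
+180° (complement): 150 + 180 = 330°
+202° (split-comp 22° ↑): 330 + 202 = 532 → 532 − 360 = 172°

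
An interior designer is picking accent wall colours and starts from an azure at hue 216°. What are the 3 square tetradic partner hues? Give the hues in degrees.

216 + 90 = 306°
216 + 180 = 396 → 396 − 360 = 36°
216 + 270 = 486 → 486 − 360 = 126°

306°, 36° and 126°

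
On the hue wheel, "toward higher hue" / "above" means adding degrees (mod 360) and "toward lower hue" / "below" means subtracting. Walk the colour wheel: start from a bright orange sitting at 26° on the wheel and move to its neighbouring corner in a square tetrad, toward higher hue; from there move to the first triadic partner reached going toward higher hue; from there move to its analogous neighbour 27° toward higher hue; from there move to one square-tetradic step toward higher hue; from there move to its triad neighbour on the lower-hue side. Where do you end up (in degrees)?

233°

square ↑ +90°: 26 + 90 = 116°
triadic ↑ +120°: 116 + 120 = 236°
analog 27° ↑ +27°: 236 + 27 = 263°
square ↑ +90°: 263 + 90 = 353°
triadic ↓ −120°: 353 − 120 = 233°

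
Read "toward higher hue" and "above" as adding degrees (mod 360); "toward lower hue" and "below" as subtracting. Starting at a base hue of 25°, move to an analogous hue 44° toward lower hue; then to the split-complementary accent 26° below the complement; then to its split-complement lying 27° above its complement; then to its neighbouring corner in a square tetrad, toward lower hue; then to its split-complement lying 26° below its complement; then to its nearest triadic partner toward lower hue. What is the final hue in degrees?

−44° (analog 44° ↓): 25 − 44 = -19 → -19 + 360 = 341°
+154° (split-comp 26° ↓): 341 + 154 = 495 → 495 − 360 = 135°
+207° (split-comp 27° ↑): 135 + 207 = 342°
−90° (square ↓): 342 − 90 = 252°
+154° (split-comp 26° ↓): 252 + 154 = 406 → 406 − 360 = 46°
−120° (triadic ↓): 46 − 120 = -74 → -74 + 360 = 286°

286°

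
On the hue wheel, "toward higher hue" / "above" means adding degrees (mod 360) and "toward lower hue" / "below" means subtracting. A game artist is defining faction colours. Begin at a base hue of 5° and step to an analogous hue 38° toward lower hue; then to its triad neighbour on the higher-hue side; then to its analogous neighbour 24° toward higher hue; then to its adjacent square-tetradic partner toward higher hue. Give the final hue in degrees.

5 − 38 = -33 → -33 + 360 = 327°   (analog 38° ↓)
327 + 120 = 447 → 447 − 360 = 87°   (triadic ↑)
87 + 24 = 111°   (analog 24° ↑)
111 + 90 = 201°   (square ↑)

201°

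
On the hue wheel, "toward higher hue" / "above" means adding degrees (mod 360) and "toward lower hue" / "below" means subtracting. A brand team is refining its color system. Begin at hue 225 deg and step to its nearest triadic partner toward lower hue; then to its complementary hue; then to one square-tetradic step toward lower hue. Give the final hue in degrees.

195°

−120° (triadic ↓): 225 − 120 = 105°
+180° (complement): 105 + 180 = 285°
−90° (square ↓): 285 − 90 = 195°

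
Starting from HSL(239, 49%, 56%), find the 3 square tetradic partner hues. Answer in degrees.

329°, 59°, and 149°

A square tetradic scheme places four hues every 90°.
239 + 90 = 329°
239 + 180 = 419 → 419 − 360 = 59°
239 + 270 = 509 → 509 − 360 = 149°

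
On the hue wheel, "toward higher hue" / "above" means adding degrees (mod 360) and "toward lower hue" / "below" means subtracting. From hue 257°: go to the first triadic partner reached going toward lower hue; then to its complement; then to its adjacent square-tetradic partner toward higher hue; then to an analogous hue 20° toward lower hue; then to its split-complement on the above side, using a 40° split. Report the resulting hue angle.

247°

triadic ↓ −120°: 257 − 120 = 137°
complement +180°: 137 + 180 = 317°
square ↑ +90°: 317 + 90 = 407 → 407 − 360 = 47°
analog 20° ↓ −20°: 47 − 20 = 27°
split-comp 40° ↑ +220°: 27 + 220 = 247°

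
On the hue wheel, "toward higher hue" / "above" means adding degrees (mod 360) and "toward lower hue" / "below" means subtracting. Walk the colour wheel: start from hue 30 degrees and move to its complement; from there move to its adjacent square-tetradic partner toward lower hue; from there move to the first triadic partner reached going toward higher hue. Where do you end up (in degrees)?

+180° (complement): 30 + 180 = 210°
−90° (square ↓): 210 − 90 = 120°
+120° (triadic ↑): 120 + 120 = 240°

240°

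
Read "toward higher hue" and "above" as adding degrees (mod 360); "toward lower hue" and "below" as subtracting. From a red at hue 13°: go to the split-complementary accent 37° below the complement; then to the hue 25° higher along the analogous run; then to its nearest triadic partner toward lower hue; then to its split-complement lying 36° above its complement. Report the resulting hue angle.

277°

split-comp 37° ↓ +143°: 13 + 143 = 156°
analog 25° ↑ +25°: 156 + 25 = 181°
triadic ↓ −120°: 181 − 120 = 61°
split-comp 36° ↑ +216°: 61 + 216 = 277°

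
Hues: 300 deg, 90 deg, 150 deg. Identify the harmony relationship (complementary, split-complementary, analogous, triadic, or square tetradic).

Sort the hues: 90°, 150°, 300°.
Successive gaps around the wheel: 60°, 150°, 150°.
Two 150° gaps and one 60° gap — a base hue opposite a pair of accents 30° either side of its complement — is the split-complementary pattern.

split-complementary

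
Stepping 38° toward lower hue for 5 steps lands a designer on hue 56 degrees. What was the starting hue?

5 steps of 38° (toward lower hue) give a net shift of −190°.
Start = end − shift: 56 + 190 = 246°

246°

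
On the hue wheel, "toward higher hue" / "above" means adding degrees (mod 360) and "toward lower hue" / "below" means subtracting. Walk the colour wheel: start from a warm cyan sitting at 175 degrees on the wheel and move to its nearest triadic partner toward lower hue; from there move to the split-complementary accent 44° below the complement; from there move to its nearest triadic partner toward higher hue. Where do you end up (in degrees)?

175 − 120 = 55°   (triadic ↓)
55 + 136 = 191°   (split-comp 44° ↓)
191 + 120 = 311°   (triadic ↑)

311°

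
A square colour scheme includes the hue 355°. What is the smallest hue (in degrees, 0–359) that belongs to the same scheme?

85°

A square tetradic scheme places four hues every 90°.
The full set through 355° is {85°, 175°, 265°, 355°}.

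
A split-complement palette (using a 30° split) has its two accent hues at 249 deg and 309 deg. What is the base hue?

99°

The accents sit 30° either side of the complement, so the complement is their short-arc midpoint on the wheel.
Short-arc midpoint of 249° and 309°: 279°.
Base is 180° from the complement: 279 − 180 = 99°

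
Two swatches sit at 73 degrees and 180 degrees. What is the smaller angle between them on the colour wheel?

|73 − 180| = 107.
107 ≤ 180, so the shorter arc is 107°.

107°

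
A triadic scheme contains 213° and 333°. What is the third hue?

93°

A triad spaces three hues 120° apart.
The full set is {93°, 213°, 333°}.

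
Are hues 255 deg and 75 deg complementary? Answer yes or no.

Angular distance: |255 − 75| = 180 = 180°.
Complementary requires 180°.

yes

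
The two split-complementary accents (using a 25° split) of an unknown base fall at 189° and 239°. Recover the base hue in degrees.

34°

The accents sit 25° either side of the complement, so the complement is their short-arc midpoint on the wheel.
Short-arc midpoint of 189° and 239°: 214°.
Base is 180° from the complement: 214 − 180 = 34°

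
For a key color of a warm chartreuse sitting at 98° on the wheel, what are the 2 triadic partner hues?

218° and 338°

A triad places three hues 120° apart.
98 + 120 = 218°
98 + 240 = 338°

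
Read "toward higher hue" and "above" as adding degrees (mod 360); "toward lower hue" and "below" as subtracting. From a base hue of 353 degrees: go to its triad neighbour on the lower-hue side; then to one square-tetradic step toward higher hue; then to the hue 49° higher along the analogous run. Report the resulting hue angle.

12°

−120° (triadic ↓): 353 − 120 = 233°
+90° (square ↑): 233 + 90 = 323°
+49° (analog 49° ↑): 323 + 49 = 372 → 372 − 360 = 12°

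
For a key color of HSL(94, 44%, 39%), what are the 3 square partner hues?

94 + 90 = 184°
94 + 180 = 274°
94 + 270 = 364 → 364 − 360 = 4°

184°, 274° and 4°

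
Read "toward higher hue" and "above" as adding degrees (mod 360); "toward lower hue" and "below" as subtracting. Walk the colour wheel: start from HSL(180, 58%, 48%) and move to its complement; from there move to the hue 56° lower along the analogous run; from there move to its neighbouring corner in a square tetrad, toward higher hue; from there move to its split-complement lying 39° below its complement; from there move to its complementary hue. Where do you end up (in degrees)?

+180° (complement): 180 + 180 = 360 → 360 − 360 = 0°
−56° (analog 56° ↓): 0 − 56 = -56 → -56 + 360 = 304°
+90° (square ↑): 304 + 90 = 394 → 394 − 360 = 34°
+141° (split-comp 39° ↓): 34 + 141 = 175°
+180° (complement): 175 + 180 = 355°

355°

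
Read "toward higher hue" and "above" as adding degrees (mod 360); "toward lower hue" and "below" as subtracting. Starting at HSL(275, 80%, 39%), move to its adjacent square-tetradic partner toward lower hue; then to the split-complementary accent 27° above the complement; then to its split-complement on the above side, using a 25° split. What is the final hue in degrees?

−90° (square ↓): 275 − 90 = 185°
+207° (split-comp 27° ↑): 185 + 207 = 392 → 392 − 360 = 32°
+205° (split-comp 25° ↑): 32 + 205 = 237°

237°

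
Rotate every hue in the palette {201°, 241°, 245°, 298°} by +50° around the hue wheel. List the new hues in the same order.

201 + 50 = 251°
241 + 50 = 291°
245 + 50 = 295°
298 + 50 = 348°

251°, 291°, 295°, 348°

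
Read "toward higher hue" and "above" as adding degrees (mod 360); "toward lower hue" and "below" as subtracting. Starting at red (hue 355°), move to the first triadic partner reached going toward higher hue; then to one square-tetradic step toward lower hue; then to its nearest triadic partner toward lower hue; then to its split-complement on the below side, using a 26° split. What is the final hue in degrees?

59°

355 + 120 = 475 → 475 − 360 = 115°   (triadic ↑)
115 − 90 = 25°   (square ↓)
25 − 120 = -95 → -95 + 360 = 265°   (triadic ↓)
265 + 154 = 419 → 419 − 360 = 59°   (split-comp 26° ↓)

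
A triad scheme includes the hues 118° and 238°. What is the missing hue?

A triad places three hues 120° apart.
The full set through 118° is {118°, 238°, 358°}.
Given {118°, 238°}, the missing hue is 358°.

358°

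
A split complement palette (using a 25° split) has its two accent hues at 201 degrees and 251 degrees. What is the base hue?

The accents sit 25° either side of the complement, so the complement is their short-arc midpoint on the wheel.
Short-arc midpoint of 201° and 251°: 226°.
Base is 180° from the complement: 226 − 180 = 46°

46°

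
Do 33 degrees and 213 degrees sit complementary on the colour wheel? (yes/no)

yes

Angular distance: |33 − 213| = 180 = 180°.
Complementary requires 180°.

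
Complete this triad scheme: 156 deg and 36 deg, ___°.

A triad places three hues 120° apart.
The full set through 36° is {36°, 156°, 276°}.
Given {36°, 156°}, the missing hue is 276°.

276°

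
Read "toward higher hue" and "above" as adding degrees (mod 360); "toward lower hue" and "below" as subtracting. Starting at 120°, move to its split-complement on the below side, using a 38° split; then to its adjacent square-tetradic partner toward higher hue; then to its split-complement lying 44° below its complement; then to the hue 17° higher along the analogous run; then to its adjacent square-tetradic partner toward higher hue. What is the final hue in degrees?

235°

split-comp 38° ↓ +142°: 120 + 142 = 262°
square ↑ +90°: 262 + 90 = 352°
split-comp 44° ↓ +136°: 352 + 136 = 488 → 488 − 360 = 128°
analog 17° ↑ +17°: 128 + 17 = 145°
square ↑ +90°: 145 + 90 = 235°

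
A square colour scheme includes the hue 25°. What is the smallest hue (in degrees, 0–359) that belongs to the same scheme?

A square tetradic scheme places four hues every 90°.
The full set through 25° is {25°, 115°, 205°, 295°}.

25°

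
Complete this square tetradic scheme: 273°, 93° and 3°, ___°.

A square tetradic scheme places four hues every 90°.
The full set through 3° is {3°, 93°, 183°, 273°}.
Given {3°, 93°, 273°}, the missing hue is 183°.

183°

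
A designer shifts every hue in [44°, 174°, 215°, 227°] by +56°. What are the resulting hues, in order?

100°, 230°, 271°, 283°

44 + 56 = 100°
174 + 56 = 230°
215 + 56 = 271°
227 + 56 = 283°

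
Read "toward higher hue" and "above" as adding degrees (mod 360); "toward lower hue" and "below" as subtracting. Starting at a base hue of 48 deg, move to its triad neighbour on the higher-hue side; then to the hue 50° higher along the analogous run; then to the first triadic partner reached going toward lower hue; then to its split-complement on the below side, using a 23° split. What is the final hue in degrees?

255°

+120° (triadic ↑): 48 + 120 = 168°
+50° (analog 50° ↑): 168 + 50 = 218°
−120° (triadic ↓): 218 − 120 = 98°
+157° (split-comp 23° ↓): 98 + 157 = 255°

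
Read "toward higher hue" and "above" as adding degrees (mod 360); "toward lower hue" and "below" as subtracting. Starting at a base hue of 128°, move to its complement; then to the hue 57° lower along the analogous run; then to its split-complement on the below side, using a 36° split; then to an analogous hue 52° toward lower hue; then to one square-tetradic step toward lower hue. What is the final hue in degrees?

253°

128 + 180 = 308°   (complement)
308 − 57 = 251°   (analog 57° ↓)
251 + 144 = 395 → 395 − 360 = 35°   (split-comp 36° ↓)
35 − 52 = -17 → -17 + 360 = 343°   (analog 52° ↓)
343 − 90 = 253°   (square ↓)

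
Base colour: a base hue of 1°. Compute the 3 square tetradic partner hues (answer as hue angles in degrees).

91°, 181°, 271°

A square tetradic scheme places four hues every 90°.
1 + 90 = 91°
1 + 180 = 181°
1 + 270 = 271°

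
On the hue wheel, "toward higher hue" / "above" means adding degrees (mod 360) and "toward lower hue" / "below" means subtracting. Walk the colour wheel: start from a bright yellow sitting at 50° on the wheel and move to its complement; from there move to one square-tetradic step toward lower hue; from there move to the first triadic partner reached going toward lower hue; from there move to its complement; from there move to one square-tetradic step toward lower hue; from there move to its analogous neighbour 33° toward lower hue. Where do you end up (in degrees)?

77°

complement +180°: 50 + 180 = 230°
square ↓ −90°: 230 − 90 = 140°
triadic ↓ −120°: 140 − 120 = 20°
complement +180°: 20 + 180 = 200°
square ↓ −90°: 200 − 90 = 110°
analog 33° ↓ −33°: 110 − 33 = 77°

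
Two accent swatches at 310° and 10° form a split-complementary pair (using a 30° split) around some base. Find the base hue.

160°

The accents sit 30° either side of the complement, so the complement is their short-arc midpoint on the wheel.
Short-arc midpoint of 310° and 10°: 340°.
Base is 180° from the complement: 340 − 180 = 160°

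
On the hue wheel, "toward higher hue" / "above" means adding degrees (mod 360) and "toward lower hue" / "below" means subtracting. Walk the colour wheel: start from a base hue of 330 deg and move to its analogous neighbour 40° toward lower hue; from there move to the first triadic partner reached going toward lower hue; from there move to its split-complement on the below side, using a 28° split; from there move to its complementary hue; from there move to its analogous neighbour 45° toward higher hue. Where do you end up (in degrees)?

187°

−40° (analog 40° ↓): 330 − 40 = 290°
−120° (triadic ↓): 290 − 120 = 170°
+152° (split-comp 28° ↓): 170 + 152 = 322°
+180° (complement): 322 + 180 = 502 → 502 − 360 = 142°
+45° (analog 45° ↑): 142 + 45 = 187°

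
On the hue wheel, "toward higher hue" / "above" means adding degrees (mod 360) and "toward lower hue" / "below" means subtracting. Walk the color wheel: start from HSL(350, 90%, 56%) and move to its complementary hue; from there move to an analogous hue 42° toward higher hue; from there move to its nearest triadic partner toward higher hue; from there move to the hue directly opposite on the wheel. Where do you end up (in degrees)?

+180° (complement): 350 + 180 = 530 → 530 − 360 = 170°
+42° (analog 42° ↑): 170 + 42 = 212°
+120° (triadic ↑): 212 + 120 = 332°
+180° (complement): 332 + 180 = 512 → 512 − 360 = 152°

152°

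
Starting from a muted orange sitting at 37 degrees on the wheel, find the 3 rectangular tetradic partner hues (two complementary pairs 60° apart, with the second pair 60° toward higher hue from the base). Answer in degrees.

A rectangular tetradic uses two complementary pairs 60° apart: offsets 0°, 60°, 180°, 240°.
37 + 60 = 97°
37 + 180 = 217°
37 + 240 = 277°

97°, 217° and 277°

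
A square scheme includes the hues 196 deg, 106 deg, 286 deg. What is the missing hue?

16°

A square tetradic scheme places four hues every 90°.
The full set through 106° is {16°, 106°, 196°, 286°}.
Given {106°, 196°, 286°}, the missing hue is 16°.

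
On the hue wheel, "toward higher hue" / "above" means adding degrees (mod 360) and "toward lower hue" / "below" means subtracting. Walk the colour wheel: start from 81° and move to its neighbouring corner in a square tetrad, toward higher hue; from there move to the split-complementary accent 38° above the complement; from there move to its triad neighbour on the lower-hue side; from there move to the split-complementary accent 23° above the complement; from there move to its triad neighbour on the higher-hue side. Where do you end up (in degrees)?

81 + 90 = 171°   (square ↑)
171 + 218 = 389 → 389 − 360 = 29°   (split-comp 38° ↑)
29 − 120 = -91 → -91 + 360 = 269°   (triadic ↓)
269 + 203 = 472 → 472 − 360 = 112°   (split-comp 23° ↑)
112 + 120 = 232°   (triadic ↑)

232°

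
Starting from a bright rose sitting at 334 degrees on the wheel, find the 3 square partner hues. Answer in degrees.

A square tetradic scheme places four hues every 90°.
334 + 90 = 424 → 424 − 360 = 64°
334 + 180 = 514 → 514 − 360 = 154°
334 + 270 = 604 → 604 − 360 = 244°

64°, 154°, and 244°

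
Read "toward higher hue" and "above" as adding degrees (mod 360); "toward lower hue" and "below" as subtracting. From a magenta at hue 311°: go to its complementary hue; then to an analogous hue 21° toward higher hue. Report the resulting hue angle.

152°

complement +180°: 311 + 180 = 491 → 491 − 360 = 131°
analog 21° ↑ +21°: 131 + 21 = 152°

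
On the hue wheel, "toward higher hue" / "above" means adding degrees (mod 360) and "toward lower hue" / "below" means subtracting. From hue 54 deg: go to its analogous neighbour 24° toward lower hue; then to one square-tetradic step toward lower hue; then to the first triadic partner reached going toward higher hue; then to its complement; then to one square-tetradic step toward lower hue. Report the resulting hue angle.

−24° (analog 24° ↓): 54 − 24 = 30°
−90° (square ↓): 30 − 90 = -60 → -60 + 360 = 300°
+120° (triadic ↑): 300 + 120 = 420 → 420 − 360 = 60°
+180° (complement): 60 + 180 = 240°
−90° (square ↓): 240 − 90 = 150°

150°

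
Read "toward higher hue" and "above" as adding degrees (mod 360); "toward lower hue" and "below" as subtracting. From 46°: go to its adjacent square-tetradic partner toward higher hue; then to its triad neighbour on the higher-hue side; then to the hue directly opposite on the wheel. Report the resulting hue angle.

76°

+90° (square ↑): 46 + 90 = 136°
+120° (triadic ↑): 136 + 120 = 256°
+180° (complement): 256 + 180 = 436 → 436 − 360 = 76°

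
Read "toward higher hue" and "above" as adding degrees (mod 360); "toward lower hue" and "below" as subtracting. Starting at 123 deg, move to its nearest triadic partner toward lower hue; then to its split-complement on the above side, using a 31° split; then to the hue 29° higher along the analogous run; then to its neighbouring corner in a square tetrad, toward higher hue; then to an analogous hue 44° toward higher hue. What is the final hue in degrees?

17°

triadic ↓ −120°: 123 − 120 = 3°
split-comp 31° ↑ +211°: 3 + 211 = 214°
analog 29° ↑ +29°: 214 + 29 = 243°
square ↑ +90°: 243 + 90 = 333°
analog 44° ↑ +44°: 333 + 44 = 377 → 377 − 360 = 17°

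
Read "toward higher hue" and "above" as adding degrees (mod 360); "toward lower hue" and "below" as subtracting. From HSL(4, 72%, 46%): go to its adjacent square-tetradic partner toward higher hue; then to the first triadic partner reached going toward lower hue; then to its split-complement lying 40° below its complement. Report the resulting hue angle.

114°

4 + 90 = 94°   (square ↑)
94 − 120 = -26 → -26 + 360 = 334°   (triadic ↓)
334 + 140 = 474 → 474 − 360 = 114°   (split-comp 40° ↓)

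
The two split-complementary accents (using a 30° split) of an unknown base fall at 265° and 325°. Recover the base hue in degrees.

115°

The accents sit 30° either side of the complement, so the complement is their short-arc midpoint on the wheel.
Short-arc midpoint of 265° and 325°: 295°.
Base is 180° from the complement: 295 − 180 = 115°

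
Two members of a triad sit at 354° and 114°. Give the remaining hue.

A triad spaces three hues 120° apart.
The full set is {114°, 234°, 354°}.

234°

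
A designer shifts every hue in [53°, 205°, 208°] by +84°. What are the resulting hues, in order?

53 + 84 = 137°
205 + 84 = 289°
208 + 84 = 292°

137°, 289°, 292°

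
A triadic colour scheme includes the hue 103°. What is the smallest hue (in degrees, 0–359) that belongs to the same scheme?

A triad places three hues 120° apart.
The full set through 103° is {103°, 223°, 343°}.

103°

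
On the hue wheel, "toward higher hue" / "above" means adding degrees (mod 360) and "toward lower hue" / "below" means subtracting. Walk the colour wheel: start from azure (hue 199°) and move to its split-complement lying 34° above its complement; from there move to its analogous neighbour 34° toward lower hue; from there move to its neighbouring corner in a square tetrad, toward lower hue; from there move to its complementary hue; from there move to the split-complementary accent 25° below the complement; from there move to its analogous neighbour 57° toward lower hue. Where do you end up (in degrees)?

199 + 214 = 413 → 413 − 360 = 53°   (split-comp 34° ↑)
53 − 34 = 19°   (analog 34° ↓)
19 − 90 = -71 → -71 + 360 = 289°   (square ↓)
289 + 180 = 469 → 469 − 360 = 109°   (complement)
109 + 155 = 264°   (split-comp 25° ↓)
264 − 57 = 207°   (analog 57° ↓)

207°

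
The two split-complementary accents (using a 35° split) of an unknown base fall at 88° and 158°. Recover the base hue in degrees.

The accents sit 35° either side of the complement, so the complement is their short-arc midpoint on the wheel.
Short-arc midpoint of 88° and 158°: 123°.
Base is 180° from the complement: 123 − 180 = -57 → -57 + 360 = 303°

303°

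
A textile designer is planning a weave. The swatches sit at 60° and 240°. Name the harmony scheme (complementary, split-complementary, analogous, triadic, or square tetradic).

complementary

Sort the hues: 60°, 240°.
Successive gaps around the wheel: 180°, 180°.
Two hues 180° apart are complementary.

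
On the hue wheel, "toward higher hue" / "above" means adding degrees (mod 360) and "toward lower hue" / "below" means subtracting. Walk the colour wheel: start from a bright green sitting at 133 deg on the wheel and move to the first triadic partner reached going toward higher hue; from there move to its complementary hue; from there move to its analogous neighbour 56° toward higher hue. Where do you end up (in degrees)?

triadic ↑ +120°: 133 + 120 = 253°
complement +180°: 253 + 180 = 433 → 433 − 360 = 73°
analog 56° ↑ +56°: 73 + 56 = 129°

129°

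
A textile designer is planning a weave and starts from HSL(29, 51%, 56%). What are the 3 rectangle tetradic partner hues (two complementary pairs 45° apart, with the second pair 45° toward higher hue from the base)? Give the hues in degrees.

A rectangular tetradic uses two complementary pairs 45° apart: offsets 0°, 45°, 180°, 225°.
29 + 45 = 74°
29 + 180 = 209°
29 + 225 = 254°

74°, 209°, 254°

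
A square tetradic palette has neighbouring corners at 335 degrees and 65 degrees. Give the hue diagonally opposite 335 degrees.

A square tetradic scheme places four hues 90° apart; opposite corners are 180° apart.
335 + 180 = 515 → 515 − 360 = 155°

155°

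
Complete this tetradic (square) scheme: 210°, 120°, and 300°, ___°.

30°

A square tetradic scheme places four hues every 90°.
The full set through 120° is {30°, 120°, 210°, 300°}.
Given {120°, 210°, 300°}, the missing hue is 30°.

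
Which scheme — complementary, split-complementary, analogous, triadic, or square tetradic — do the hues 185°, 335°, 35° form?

Sort the hues: 35°, 185°, 335°.
Successive gaps around the wheel: 150°, 150°, 60°.
Two 150° gaps and one 60° gap — a base hue opposite a pair of accents 30° either side of its complement — is the split-complementary pattern.

split-complementary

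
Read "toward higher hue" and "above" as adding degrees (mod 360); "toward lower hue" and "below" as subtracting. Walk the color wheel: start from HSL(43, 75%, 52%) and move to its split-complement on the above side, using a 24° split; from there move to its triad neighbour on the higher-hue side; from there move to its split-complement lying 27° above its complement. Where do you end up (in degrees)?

214°

+204° (split-comp 24° ↑): 43 + 204 = 247°
+120° (triadic ↑): 247 + 120 = 367 → 367 − 360 = 7°
+207° (split-comp 27° ↑): 7 + 207 = 214°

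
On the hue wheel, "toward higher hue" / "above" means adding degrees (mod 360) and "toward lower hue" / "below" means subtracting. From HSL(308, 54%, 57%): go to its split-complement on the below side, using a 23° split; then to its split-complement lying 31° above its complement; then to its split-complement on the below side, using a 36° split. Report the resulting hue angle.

308 + 157 = 465 → 465 − 360 = 105°   (split-comp 23° ↓)
105 + 211 = 316°   (split-comp 31° ↑)
316 + 144 = 460 → 460 − 360 = 100°   (split-comp 36° ↓)

100°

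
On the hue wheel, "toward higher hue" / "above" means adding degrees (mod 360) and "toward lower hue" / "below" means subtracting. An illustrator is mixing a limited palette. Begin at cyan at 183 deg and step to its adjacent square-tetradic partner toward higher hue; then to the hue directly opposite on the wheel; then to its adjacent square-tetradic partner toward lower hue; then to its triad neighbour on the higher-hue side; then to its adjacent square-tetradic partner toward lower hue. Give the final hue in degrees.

square ↑ +90°: 183 + 90 = 273°
complement +180°: 273 + 180 = 453 → 453 − 360 = 93°
square ↓ −90°: 93 − 90 = 3°
triadic ↑ +120°: 3 + 120 = 123°
square ↓ −90°: 123 − 90 = 33°

33°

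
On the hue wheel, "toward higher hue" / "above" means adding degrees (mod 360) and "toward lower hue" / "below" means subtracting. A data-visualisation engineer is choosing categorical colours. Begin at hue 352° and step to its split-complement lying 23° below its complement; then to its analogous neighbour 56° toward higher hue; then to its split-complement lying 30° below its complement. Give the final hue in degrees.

352 + 157 = 509 → 509 − 360 = 149°   (split-comp 23° ↓)
149 + 56 = 205°   (analog 56° ↑)
205 + 150 = 355°   (split-comp 30° ↓)

355°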